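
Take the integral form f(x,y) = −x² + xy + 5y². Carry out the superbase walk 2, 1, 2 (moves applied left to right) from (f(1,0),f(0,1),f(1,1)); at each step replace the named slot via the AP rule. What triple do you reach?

start (-1,5,5) = (f(1,0),f(0,1),f(1,1))
replace slot 2: 2·((-1)+5) − 5 = 3 → (-1,3,5)
replace slot 1: 2·(3+5) − (-1) = 17 → (17,3,5)
replace slot 2: 2·(17+5) − 3 = 41 → (17,41,5)

17,41,5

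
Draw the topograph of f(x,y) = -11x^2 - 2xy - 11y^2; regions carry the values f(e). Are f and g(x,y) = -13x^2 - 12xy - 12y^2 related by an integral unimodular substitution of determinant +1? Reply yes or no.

D₁ = -480, D₂ = -480
f is negative-definite; reduce −f:
−f: reduced (well bottom): (11,2,11) with a≤c, −a<b≤a
flip sign back: reduced form of f is (-11,-2,-11)
g is negative-definite; reduce −g:
−g: flip: (13,12,12)→(12,-12,13)
−g: translate: b→12 (≡-12 mod 24), so (12,-12,13)→(12,12,13)
−g: reduced (well bottom): (12,12,13) with a≤c, −a<b≤a
flip sign back: reduced form of g is (-12,-12,-13)
reduced forms (-11, -2, -11) vs (-12, -12, -13) ⇒ inequivalent

no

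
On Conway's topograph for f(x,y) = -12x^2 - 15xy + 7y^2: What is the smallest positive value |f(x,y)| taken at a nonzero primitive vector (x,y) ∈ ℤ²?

descent: ρ → (7,15,-12)  [lands on river]
river: ρ → (-12,9,10)
river: ρ → (10,11,-11)
river: ρ → (-11,11,10)
river: ρ → (10,9,-12)
river: ρ → (-12,15,7)
river: ρ → (7,13,-14)
river: ρ → (-14,15,6)
river: ρ → (6,21,-5)
river: ρ → (-5,19,10)
river: ρ → (10,21,-3)
river: ρ → (-3,21,10)
river: ρ → (10,19,-5)
river: ρ → (-5,21,6)
river: ρ → (6,15,-14)
river: ρ → (-14,13,7)
closes: descent 1, river 16
min |a| on river = 3

3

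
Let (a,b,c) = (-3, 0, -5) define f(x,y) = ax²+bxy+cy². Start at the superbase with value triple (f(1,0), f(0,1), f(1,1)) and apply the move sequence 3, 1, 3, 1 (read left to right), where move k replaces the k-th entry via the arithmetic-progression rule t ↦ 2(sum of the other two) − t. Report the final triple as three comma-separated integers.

start (-3,-5,-8) = (f(1,0),f(0,1),f(1,1))
replace slot 3: 2·((-3)+(-5)) − (-8) = -8 → (-3,-5,-8)
replace slot 1: 2·((-5)+(-8)) − (-3) = -23 → (-23,-5,-8)
replace slot 3: 2·((-23)+(-5)) − (-8) = -48 → (-23,-5,-48)
replace slot 1: 2·((-5)+(-48)) − (-23) = -83 → (-83,-5,-48)

-83,-5,-48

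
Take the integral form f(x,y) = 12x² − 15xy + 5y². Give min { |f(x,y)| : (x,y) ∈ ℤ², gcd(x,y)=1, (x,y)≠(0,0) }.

translate: b→9 (≡-15 mod 24), so (12,-15,5)→(12,9,2)
flip: (12,9,2)→(2,-9,12)
translate: b→-1 (≡-9 mod 4), so (2,-9,12)→(2,-1,2)
flip: (2,-1,2)→(2,1,2)
reduced (well bottom): (2,1,2) with a≤c, −a<b≤a
well minimum = a = 2

2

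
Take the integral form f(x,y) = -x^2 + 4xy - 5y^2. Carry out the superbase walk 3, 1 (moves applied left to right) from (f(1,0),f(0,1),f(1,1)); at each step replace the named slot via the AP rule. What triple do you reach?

start (-1,-5,-2) = (f(1,0),f(0,1),f(1,1))
replace slot 3: 2·((-1)+(-5)) − (-2) = -10 → (-1,-5,-10)
replace slot 1: 2·((-5)+(-10)) − (-1) = -29 → (-29,-5,-10)

-29,-5,-10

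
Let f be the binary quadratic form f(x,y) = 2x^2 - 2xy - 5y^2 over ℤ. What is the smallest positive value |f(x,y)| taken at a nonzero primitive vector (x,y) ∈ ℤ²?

descent: ρ → (-5,2,2)
descent: ρ → (2,6,-1)  [lands on river]
river: ρ → (-1,6,2)
closes: descent 2, river 2
min |a| on river = 1

1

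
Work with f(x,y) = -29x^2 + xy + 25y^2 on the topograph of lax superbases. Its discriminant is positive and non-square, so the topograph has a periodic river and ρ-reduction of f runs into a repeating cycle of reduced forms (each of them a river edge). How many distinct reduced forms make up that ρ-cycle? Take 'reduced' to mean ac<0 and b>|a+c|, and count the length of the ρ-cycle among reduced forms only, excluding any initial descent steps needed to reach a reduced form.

D = 2901, ⌊√D⌋ = 53
descent: ρ → (25,49,-5)  [lands on river]
river: ρ → (-5,51,15)
river: ρ → (15,39,-23)
river: ρ → (-23,53,1)
river: ρ → (1,53,-23)
river: ρ → (-23,39,15)
river: ρ → (15,51,-5)
river: ρ → (-5,49,25)
river: ρ → (25,51,-3)
river: ρ → (-3,51,25)
ρ-cycle length = 10 (tail of 1 descent step not counted)

10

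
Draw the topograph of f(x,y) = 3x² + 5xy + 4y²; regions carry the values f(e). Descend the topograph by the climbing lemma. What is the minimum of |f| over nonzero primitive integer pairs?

translate: b→-1 (≡5 mod 6), so (3,5,4)→(3,-1,2)
flip: (3,-1,2)→(2,1,3)
reduced (well bottom): (2,1,3) with a≤c, −a<b≤a
well minimum = a = 2

2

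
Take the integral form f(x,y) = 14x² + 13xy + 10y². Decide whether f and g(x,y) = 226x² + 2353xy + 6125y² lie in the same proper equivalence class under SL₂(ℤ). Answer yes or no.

D₁ = -391, D₂ = -391
f: flip: (14,13,10)→(10,-13,14)
f: translate: b→7 (≡-13 mod 20), so (10,-13,14)→(10,7,11)
f: reduced (well bottom): (10,7,11) with a≤c, −a<b≤a
g: translate: b→93 (≡2353 mod 452), so (226,2353,6125)→(226,93,10)
g: flip: (226,93,10)→(10,-93,226)
g: translate: b→7 (≡-93 mod 20), so (10,-93,226)→(10,7,11)
g: reduced (well bottom): (10,7,11) with a≤c, −a<b≤a
reduced forms (10, 7, 11) vs (10, 7, 11) ⇒ equivalent

yes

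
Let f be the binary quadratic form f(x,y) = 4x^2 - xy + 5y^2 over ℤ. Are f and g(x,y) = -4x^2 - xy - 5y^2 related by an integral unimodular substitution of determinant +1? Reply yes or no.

D₁ = -79, D₂ = -79
f: reduced (well bottom): (4,-1,5) with a≤c, −a<b≤a
g is negative-definite; reduce −g:
−g: reduced (well bottom): (4,1,5) with a≤c, −a<b≤a
flip sign back: reduced form of g is (-4,-1,-5)
reduced forms (4, -1, 5) vs (-4, -1, -5) ⇒ inequivalent

no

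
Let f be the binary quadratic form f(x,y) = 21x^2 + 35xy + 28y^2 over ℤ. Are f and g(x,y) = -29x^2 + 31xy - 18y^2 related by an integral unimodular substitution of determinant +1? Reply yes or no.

D₁ = -1127, D₂ = -1127
f: translate: b→-7 (≡35 mod 42), so (21,35,28)→(21,-7,14)
f: flip: (21,-7,14)→(14,7,21)
f: reduced (well bottom): (14,7,21) with a≤c, −a<b≤a
g is negative-definite; reduce −g:
−g: translate: b→27 (≡-31 mod 58), so (29,-31,18)→(29,27,16)
−g: flip: (29,27,16)→(16,-27,29)
−g: translate: b→5 (≡-27 mod 32), so (16,-27,29)→(16,5,18)
−g: reduced (well bottom): (16,5,18) with a≤c, −a<b≤a
flip sign back: reduced form of g is (-16,-5,-18)
reduced forms (14, 7, 21) vs (-16, -5, -18) ⇒ inequivalent

no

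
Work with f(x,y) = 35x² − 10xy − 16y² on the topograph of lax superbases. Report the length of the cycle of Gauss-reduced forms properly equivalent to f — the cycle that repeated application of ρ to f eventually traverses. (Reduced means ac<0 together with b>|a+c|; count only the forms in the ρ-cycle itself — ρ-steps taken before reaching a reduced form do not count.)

D = 2340, ⌊√D⌋ = 48
descent: ρ → (-16,42,9)  [lands on river]
river: ρ → (9,48,-1)
river: ρ → (-1,48,9)
river: ρ → (9,42,-16)
river: ρ → (-16,22,29)
river: ρ → (29,36,-9)
river: ρ → (-9,36,29)
river: ρ → (29,22,-16)
ρ-cycle length = 8 (tail of 1 descent step not counted)

8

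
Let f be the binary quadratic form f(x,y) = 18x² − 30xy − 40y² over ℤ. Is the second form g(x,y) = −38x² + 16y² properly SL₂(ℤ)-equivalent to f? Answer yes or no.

D₁ = 3780, D₂ = 2432
discriminants differ ⇒ not SL₂(ℤ)-equivalent

no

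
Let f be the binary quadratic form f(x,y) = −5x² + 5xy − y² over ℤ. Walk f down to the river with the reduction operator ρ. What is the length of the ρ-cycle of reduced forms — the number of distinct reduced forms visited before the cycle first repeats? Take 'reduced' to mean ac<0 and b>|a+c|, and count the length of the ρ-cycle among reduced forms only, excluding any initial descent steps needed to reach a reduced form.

D = 5, ⌊√D⌋ = 2
descent: ρ → (-1,1,1)  [lands on river]
river: ρ → (1,1,-1)
ρ-cycle length = 2 (tail of 1 descent step not counted)

2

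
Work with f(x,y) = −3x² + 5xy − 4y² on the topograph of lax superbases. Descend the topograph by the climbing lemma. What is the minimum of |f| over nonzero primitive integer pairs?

translate: b→1 (≡-5 mod 6), so (3,-5,4)→(3,1,2)
flip: (3,1,2)→(2,-1,3)
reduced (well bottom): (2,-1,3) with a≤c, −a<b≤a
well minimum |f| = |-2| = 2 (negative-definite)

2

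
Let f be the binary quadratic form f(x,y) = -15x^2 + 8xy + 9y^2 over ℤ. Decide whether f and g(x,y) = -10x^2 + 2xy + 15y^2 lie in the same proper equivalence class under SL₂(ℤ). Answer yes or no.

D₁ = 604, D₂ = 604
river cycle of f (length 20): (9, 10, -14), (-14, 18, 5), (5, 22, -6), (-6, 14, 17), (17, 20, -3), (-3, 22, 10), (10, 18, -7), (-7, 24, 1), (1, 24, -7), (-7, 18, 10), … (10 more)
river cycle of g (length 20): (-10, 22, 3), (3, 20, -17), (-17, 14, 6), (6, 22, -5), (-5, 18, 14), (14, 10, -9), (-9, 8, 15), (15, 22, -2), (-2, 22, 15), (15, 8, -9), … (10 more)
cycles differ ⇒ inequivalent

no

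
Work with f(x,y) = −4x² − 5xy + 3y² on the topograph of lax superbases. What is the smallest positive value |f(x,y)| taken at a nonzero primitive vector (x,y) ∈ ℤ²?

descent: ρ → (3,5,-4)  [lands on river]
river: ρ → (-4,3,4)
river: ρ → (4,5,-3)
river: ρ → (-3,7,2)
river: ρ → (2,5,-6)
river: ρ → (-6,7,1)
river: ρ → (1,7,-6)
river: ρ → (-6,5,2)
river: ρ → (2,7,-3)
river: ρ → (-3,5,4)
river: ρ → (4,3,-4)
river: ρ → (-4,5,3)
river: ρ → (3,7,-2)
river: ρ → (-2,5,6)
river: ρ → (6,7,-1)
river: ρ → (-1,7,6)
river: ρ → (6,5,-2)
river: ρ → (-2,7,3)
closes: descent 1, river 18
min |a| on river = 1

1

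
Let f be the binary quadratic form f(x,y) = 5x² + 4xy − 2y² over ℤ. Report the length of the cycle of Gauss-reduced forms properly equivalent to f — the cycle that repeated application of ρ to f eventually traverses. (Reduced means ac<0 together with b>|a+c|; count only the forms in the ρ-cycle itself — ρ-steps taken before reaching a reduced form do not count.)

D = 56, ⌊√D⌋ = 7
river: ρ → (-2,4,5)
river: ρ → (5,6,-1)
river: ρ → (-1,6,5)
river: ρ → (5,4,-2)
ρ-cycle length = 4 (tail of 0 descent steps not counted)

4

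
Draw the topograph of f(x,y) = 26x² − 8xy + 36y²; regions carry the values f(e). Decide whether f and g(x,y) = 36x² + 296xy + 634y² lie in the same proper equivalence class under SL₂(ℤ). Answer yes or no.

D₁ = -3680, D₂ = -3680
f: reduced (well bottom): (26,-8,36) with a≤c, −a<b≤a
g: translate: b→8 (≡296 mod 72), so (36,296,634)→(36,8,26)
g: flip: (36,8,26)→(26,-8,36)
g: reduced (well bottom): (26,-8,36) with a≤c, −a<b≤a
reduced forms (26, -8, 36) vs (26, -8, 36) ⇒ equivalent

yes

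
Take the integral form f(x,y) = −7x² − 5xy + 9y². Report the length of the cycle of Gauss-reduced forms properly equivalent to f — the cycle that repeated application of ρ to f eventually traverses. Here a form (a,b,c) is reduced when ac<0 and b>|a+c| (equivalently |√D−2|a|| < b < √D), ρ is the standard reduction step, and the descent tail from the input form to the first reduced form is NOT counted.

D = 277, ⌊√D⌋ = 16
descent: ρ → (9,5,-7)  [lands on river]
river: ρ → (-7,9,7)
river: ρ → (7,5,-9)
river: ρ → (-9,13,3)
river: ρ → (3,11,-13)
river: ρ → (-13,15,1)
river: ρ → (1,15,-13)
river: ρ → (-13,11,3)
river: ρ → (3,13,-9)
river: ρ → (-9,5,7)
river: ρ → (7,9,-7)
river: ρ → (-7,5,9)
river: ρ → (9,13,-3)
river: ρ → (-3,11,13)
river: ρ → (13,15,-1)
river: ρ → (-1,15,13)
river: ρ → (13,11,-3)
river: ρ → (-3,13,9)
ρ-cycle length = 18 (tail of 1 descent step not counted)

18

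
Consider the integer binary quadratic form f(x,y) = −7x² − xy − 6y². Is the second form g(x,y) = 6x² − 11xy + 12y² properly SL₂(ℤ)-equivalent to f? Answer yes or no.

D₁ = -167, D₂ = -167
f is negative-definite; reduce −f:
−f: flip: (7,1,6)→(6,-1,7)
−f: reduced (well bottom): (6,-1,7) with a≤c, −a<b≤a
flip sign back: reduced form of f is (-6,1,-7)
g: translate: b→1 (≡-11 mod 12), so (6,-11,12)→(6,1,7)
g: reduced (well bottom): (6,1,7) with a≤c, −a<b≤a
reduced forms (-6, 1, -7) vs (6, 1, 7) ⇒ inequivalent

no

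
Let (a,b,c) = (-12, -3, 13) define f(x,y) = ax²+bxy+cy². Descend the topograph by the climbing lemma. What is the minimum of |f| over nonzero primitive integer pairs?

descent: ρ → (13,3,-12)  [lands on river]
river: ρ → (-12,21,4)
river: ρ → (4,19,-17)
river: ρ → (-17,15,6)
river: ρ → (6,21,-8)
river: ρ → (-8,11,16)
river: ρ → (16,21,-3)
river: ρ → (-3,21,16)
river: ρ → (16,11,-8)
river: ρ → (-8,21,6)
river: ρ → (6,15,-17)
river: ρ → (-17,19,4)
river: ρ → (4,21,-12)
river: ρ → (-12,3,13)
river: ρ → (13,23,-2)
river: ρ → (-2,25,1)
river: ρ → (1,25,-2)
river: ρ → (-2,23,13)
closes: descent 1, river 18
min |a| on river = 1

1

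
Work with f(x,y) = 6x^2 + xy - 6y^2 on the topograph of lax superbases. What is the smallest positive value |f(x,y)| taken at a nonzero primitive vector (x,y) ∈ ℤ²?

river: ρ → (-6,11,1)
river: ρ → (1,11,-6)
river: ρ → (-6,1,6)
river: ρ → (6,11,-1)
river: ρ → (-1,11,6)
river: ρ → (6,1,-6)
closes: descent 0, river 6
min |a| on river = 1

1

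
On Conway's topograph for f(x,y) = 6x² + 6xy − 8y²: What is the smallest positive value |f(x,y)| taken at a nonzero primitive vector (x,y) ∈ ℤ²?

river: ρ → (-8,10,4)
river: ρ → (4,14,-2)
river: ρ → (-2,14,4)
river: ρ → (4,10,-8)
river: ρ → (-8,6,6)
river: ρ → (6,6,-8)
closes: descent 0, river 6
min |a| on river = 2

2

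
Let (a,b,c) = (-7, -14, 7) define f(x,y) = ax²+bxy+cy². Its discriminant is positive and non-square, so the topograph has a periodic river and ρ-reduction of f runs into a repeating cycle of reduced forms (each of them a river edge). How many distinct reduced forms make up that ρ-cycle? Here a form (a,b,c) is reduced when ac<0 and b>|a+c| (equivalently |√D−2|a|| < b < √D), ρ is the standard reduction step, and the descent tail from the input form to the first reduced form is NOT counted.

D = 392, ⌊√D⌋ = 19
descent: ρ → (7,14,-7)  [lands on river]
river: ρ → (-7,14,7)
ρ-cycle length = 2 (tail of 1 descent step not counted)

2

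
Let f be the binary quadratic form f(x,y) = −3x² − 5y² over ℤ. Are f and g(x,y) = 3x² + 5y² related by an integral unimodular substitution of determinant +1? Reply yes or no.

D₁ = -60, D₂ = -60
f is negative-definite; reduce −f:
−f: reduced (well bottom): (3,0,5) with a≤c, −a<b≤a
flip sign back: reduced form of f is (-3,0,-5)
g: reduced (well bottom): (3,0,5) with a≤c, −a<b≤a
reduced forms (-3, 0, -5) vs (3, 0, 5) ⇒ inequivalent

no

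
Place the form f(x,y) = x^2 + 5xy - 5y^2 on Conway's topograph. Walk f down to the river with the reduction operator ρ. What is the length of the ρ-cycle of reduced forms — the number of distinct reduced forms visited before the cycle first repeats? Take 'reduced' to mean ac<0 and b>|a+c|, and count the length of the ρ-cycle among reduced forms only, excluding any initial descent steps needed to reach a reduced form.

D = 45, ⌊√D⌋ = 6
river: ρ → (-5,5,1)
river: ρ → (1,5,-5)
ρ-cycle length = 2 (tail of 0 descent steps not counted)

2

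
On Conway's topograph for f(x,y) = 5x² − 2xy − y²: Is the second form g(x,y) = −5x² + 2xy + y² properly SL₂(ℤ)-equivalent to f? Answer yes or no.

D₁ = 24, D₂ = 24
river cycle of f (length 2): (-1, 4, 2), (2, 4, -1)
river cycle of g (length 2): (1, 4, -2), (-2, 4, 1)
cycles differ ⇒ inequivalent

no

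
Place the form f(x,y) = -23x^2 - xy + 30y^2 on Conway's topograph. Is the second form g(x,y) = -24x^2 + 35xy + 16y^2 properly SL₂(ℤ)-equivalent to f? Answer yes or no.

D₁ = 2761, D₂ = 2761
river cycle of f (length 74): (-23, 45, 8), (8, 51, -5), (-5, 49, 18), (18, 23, -31), (-31, 39, 10), (10, 41, -27), (-27, 13, 24), (24, 35, -16), (-16, 29, 30), (30, 31, -15), … (64 more)
river cycle of g (length 74): (16, 29, -30), (-30, 31, 15), (15, 29, -32), (-32, 35, 12), (12, 37, -29), (-29, 21, 20), (20, 19, -30), (-30, 41, 9), (9, 49, -10), (-10, 51, 4), … (64 more)
cycles differ ⇒ inequivalent

no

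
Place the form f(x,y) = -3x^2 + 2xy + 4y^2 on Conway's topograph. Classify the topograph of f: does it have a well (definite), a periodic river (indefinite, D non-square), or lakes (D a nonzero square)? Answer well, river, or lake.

D = b²−4ac = 2² − 4·(-3)·4 = 52
D > 0 non-square ⇒ indefinite ⇒ periodic river

river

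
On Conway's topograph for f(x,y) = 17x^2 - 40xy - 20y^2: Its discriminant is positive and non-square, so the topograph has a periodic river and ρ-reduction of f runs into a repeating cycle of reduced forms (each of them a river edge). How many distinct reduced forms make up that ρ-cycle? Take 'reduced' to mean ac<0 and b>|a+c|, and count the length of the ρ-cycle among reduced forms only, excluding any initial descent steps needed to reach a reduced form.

D = 2960, ⌊√D⌋ = 54
descent: ρ → (-20,40,17)  [lands on river]
river: ρ → (17,28,-32)
river: ρ → (-32,36,13)
river: ρ → (13,42,-23)
river: ρ → (-23,50,5)
river: ρ → (5,50,-23)
river: ρ → (-23,42,13)
river: ρ → (13,36,-32)
river: ρ → (-32,28,17)
river: ρ → (17,40,-20)
ρ-cycle length = 10 (tail of 1 descent step not counted)

10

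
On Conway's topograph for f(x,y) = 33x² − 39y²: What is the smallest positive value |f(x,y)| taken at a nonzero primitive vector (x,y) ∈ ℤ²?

descent: ρ → (-39,0,33)
descent: ρ → (33,66,-6)  [lands on river]
river: ρ → (-6,66,33)
closes: descent 2, river 2
min |a| on river = 6

6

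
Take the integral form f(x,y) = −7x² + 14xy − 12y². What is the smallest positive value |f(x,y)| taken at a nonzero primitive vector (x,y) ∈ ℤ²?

translate: b→0 (≡-14 mod 14), so (7,-14,12)→(7,0,5)
flip: (7,0,5)→(5,0,7)
reduced (well bottom): (5,0,7) with a≤c, −a<b≤a
well minimum |f| = |-5| = 5 (negative-definite)

5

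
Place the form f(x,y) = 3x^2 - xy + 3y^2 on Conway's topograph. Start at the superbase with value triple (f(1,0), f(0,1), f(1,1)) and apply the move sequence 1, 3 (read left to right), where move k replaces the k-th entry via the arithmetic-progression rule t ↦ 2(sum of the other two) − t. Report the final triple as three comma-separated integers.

start (3,3,5) = (f(1,0),f(0,1),f(1,1))
replace slot 1: 2·(3+5) − 3 = 13 → (13,3,5)
replace slot 3: 2·(13+3) − 5 = 27 → (13,3,27)

13,3,27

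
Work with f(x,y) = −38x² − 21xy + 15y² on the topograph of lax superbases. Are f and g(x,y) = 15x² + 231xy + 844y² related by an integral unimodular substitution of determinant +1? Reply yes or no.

D₁ = 2721, D₂ = 2721
river cycle of f (length 58): (15, 51, -2), (-2, 49, 40), (40, 31, -11), (-11, 35, 34), (34, 33, -12), (-12, 39, 25), (25, 11, -26), (-26, 41, 10), (10, 39, -30), (-30, 21, 19), … (48 more)
river cycle of g (length 58): (15, 51, -2), (-2, 49, 40), (40, 31, -11), (-11, 35, 34), (34, 33, -12), (-12, 39, 25), (25, 11, -26), (-26, 41, 10), (10, 39, -30), (-30, 21, 19), … (48 more)
cycles coincide ⇒ equivalent

yes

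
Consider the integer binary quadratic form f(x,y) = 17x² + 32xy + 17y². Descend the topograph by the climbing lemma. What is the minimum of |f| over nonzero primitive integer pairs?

translate: b→-2 (≡32 mod 34), so (17,32,17)→(17,-2,2)
flip: (17,-2,2)→(2,2,17)
reduced (well bottom): (2,2,17) with a≤c, −a<b≤a
well minimum = a = 2

2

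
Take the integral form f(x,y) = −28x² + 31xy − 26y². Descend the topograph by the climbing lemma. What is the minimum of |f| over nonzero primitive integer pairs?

translate: b→25 (≡-31 mod 56), so (28,-31,26)→(28,25,23)
flip: (28,25,23)→(23,-25,28)
translate: b→21 (≡-25 mod 46), so (23,-25,28)→(23,21,26)
reduced (well bottom): (23,21,26) with a≤c, −a<b≤a
well minimum |f| = |-23| = 23 (negative-definite)

23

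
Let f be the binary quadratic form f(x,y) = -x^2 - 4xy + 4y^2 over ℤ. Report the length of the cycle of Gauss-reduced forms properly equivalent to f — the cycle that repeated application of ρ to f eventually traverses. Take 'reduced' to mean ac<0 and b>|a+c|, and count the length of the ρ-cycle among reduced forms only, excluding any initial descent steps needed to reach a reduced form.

D = 32, ⌊√D⌋ = 5
descent: ρ → (4,4,-1)  [lands on river]
river: ρ → (-1,4,4)
ρ-cycle length = 2 (tail of 1 descent step not counted)

2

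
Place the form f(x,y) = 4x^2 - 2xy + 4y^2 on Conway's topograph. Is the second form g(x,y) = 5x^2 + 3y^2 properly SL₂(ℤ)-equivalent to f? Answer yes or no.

D₁ = -60, D₂ = -60
f: flip: (4,-2,4)→(4,2,4)
f: reduced (well bottom): (4,2,4) with a≤c, −a<b≤a
g: flip: (5,0,3)→(3,0,5)
g: reduced (well bottom): (3,0,5) with a≤c, −a<b≤a
reduced forms (4, 2, 4) vs (3, 0, 5) ⇒ inequivalent

no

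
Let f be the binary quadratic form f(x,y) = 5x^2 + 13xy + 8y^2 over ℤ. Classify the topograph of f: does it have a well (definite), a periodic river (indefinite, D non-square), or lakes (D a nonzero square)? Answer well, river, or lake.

D = b²−4ac = 13² − 4·5·8 = 9
D = 3² is a perfect square ⇒ form factors over ℤ ⇒ lakes

lake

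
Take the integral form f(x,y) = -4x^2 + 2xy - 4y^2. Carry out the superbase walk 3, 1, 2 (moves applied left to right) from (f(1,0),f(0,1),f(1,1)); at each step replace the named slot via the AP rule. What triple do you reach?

start (-4,-4,-6) = (f(1,0),f(0,1),f(1,1))
replace slot 3: 2·((-4)+(-4)) − (-6) = -10 → (-4,-4,-10)
replace slot 1: 2·((-4)+(-10)) − (-4) = -24 → (-24,-4,-10)
replace slot 2: 2·((-24)+(-10)) − (-4) = -64 → (-24,-64,-10)

-24,-64,-10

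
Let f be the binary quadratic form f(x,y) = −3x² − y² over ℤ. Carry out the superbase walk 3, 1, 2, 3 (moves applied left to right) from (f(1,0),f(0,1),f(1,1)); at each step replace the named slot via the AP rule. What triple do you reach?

start (-3,-1,-4) = (f(1,0),f(0,1),f(1,1))
replace slot 3: 2·((-3)+(-1)) − (-4) = -4 → (-3,-1,-4)
replace slot 1: 2·((-1)+(-4)) − (-3) = -7 → (-7,-1,-4)
replace slot 2: 2·((-7)+(-4)) − (-1) = -21 → (-7,-21,-4)
replace slot 3: 2·((-7)+(-21)) − (-4) = -52 → (-7,-21,-52)

-7,-21,-52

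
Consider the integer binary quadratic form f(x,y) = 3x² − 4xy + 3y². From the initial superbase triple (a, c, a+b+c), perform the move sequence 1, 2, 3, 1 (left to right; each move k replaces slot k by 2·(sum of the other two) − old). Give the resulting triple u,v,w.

start (3,3,2) = (f(1,0),f(0,1),f(1,1))
replace slot 1: 2·(3+2) − 3 = 7 → (7,3,2)
replace slot 2: 2·(7+2) − 3 = 15 → (7,15,2)
replace slot 3: 2·(7+15) − 2 = 42 → (7,15,42)
replace slot 1: 2·(15+42) − 7 = 107 → (107,15,42)

107,15,42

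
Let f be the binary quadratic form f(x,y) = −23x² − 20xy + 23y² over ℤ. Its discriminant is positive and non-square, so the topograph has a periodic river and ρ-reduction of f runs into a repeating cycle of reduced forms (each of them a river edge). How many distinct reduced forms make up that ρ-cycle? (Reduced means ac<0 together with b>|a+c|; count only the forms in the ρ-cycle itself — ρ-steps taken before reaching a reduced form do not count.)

D = 2516, ⌊√D⌋ = 50
descent: ρ → (23,20,-23)  [lands on river]
river: ρ → (-23,26,20)
river: ρ → (20,14,-29)
river: ρ → (-29,44,5)
river: ρ → (5,46,-20)
river: ρ → (-20,34,17)
river: ρ → (17,34,-20)
river: ρ → (-20,46,5)
river: ρ → (5,44,-29)
river: ρ → (-29,14,20)
river: ρ → (20,26,-23)
river: ρ → (-23,20,23)
river: ρ → (23,26,-20)
river: ρ → (-20,14,29)
river: ρ → (29,44,-5)
river: ρ → (-5,46,20)
river: ρ → (20,34,-17)
river: ρ → (-17,34,20)
river: ρ → (20,46,-5)
river: ρ → (-5,44,29)
river: ρ → (29,14,-20)
river: ρ → (-20,26,23)
ρ-cycle length = 22 (tail of 1 descent step not counted)

22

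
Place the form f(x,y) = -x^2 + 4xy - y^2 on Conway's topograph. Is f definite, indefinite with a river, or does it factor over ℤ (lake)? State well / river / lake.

D = b²−4ac = 4² − 4·(-1)·(-1) = 12
D > 0 non-square ⇒ indefinite ⇒ periodic river

river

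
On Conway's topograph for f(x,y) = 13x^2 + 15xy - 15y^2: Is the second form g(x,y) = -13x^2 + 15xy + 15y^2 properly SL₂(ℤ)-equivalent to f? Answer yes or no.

D₁ = 1005, D₂ = 1005
river cycle of f (length 10): (-15, 15, 13), (13, 11, -17), (-17, 23, 7), (7, 19, -23), (-23, 27, 3), (3, 27, -23), (-23, 19, 7), (7, 23, -17), (-17, 11, 13), (13, 15, -15)
river cycle of g (length 10): (15, 15, -13), (-13, 11, 17), (17, 23, -7), (-7, 19, 23), (23, 27, -3), (-3, 27, 23), (23, 19, -7), (-7, 23, 17), (17, 11, -13), (-13, 15, 15)
cycles differ ⇒ inequivalent

no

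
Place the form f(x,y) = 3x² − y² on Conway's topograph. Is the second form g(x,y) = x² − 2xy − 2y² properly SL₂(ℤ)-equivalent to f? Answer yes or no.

D₁ = 12, D₂ = 12
river cycle of f (length 2): (-1, 2, 2), (2, 2, -1)
river cycle of g (length 2): (-2, 2, 1), (1, 2, -2)
cycles differ ⇒ inequivalent

no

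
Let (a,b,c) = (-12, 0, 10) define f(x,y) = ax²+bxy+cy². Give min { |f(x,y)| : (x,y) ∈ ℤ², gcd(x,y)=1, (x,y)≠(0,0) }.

descent: ρ → (10,20,-2)  [lands on river]
river: ρ → (-2,20,10)
closes: descent 1, river 2
min |a| on river = 2

2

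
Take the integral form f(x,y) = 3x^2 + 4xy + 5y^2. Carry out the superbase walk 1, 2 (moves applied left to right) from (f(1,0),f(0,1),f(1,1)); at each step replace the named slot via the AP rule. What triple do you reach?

start (3,5,12) = (f(1,0),f(0,1),f(1,1))
replace slot 1: 2·(5+12) − 3 = 31 → (31,5,12)
replace slot 2: 2·(31+12) − 5 = 81 → (31,81,12)

31,81,12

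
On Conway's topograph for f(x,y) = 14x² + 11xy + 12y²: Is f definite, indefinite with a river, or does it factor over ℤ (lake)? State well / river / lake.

D = b²−4ac = 11² − 4·14·12 = -551
D < 0 ⇒ definite ⇒ every region one sign ⇒ single well

well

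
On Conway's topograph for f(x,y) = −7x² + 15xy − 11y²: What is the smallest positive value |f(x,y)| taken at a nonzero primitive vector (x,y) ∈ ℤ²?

translate: b→-1 (≡-15 mod 14), so (7,-15,11)→(7,-1,3)
flip: (7,-1,3)→(3,1,7)
reduced (well bottom): (3,1,7) with a≤c, −a<b≤a
well minimum |f| = |-3| = 3 (negative-definite)

3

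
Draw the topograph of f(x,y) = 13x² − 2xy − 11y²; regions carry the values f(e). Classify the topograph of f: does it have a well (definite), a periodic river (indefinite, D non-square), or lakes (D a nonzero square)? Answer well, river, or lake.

D = b²−4ac = (-2)² − 4·13·(-11) = 576
D = 24² is a perfect square ⇒ form factors over ℤ ⇒ lakes

lake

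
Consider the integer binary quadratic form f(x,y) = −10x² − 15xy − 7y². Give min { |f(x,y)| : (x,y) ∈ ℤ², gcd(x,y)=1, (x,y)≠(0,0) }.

translate: b→-5 (≡15 mod 20), so (10,15,7)→(10,-5,2)
flip: (10,-5,2)→(2,5,10)
translate: b→1 (≡5 mod 4), so (2,5,10)→(2,1,7)
reduced (well bottom): (2,1,7) with a≤c, −a<b≤a
well minimum |f| = |-2| = 2 (negative-definite)

2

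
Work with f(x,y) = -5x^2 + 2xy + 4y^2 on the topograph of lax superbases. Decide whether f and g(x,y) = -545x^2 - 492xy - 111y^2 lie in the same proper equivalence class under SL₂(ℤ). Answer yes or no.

D₁ = 84, D₂ = 84
river cycle of f (length 6): (4, 6, -3), (-3, 6, 4), (4, 2, -5), (-5, 8, 1), (1, 8, -5), (-5, 2, 4)
river cycle of g (length 6): (-5, 2, 4), (4, 6, -3), (-3, 6, 4), (4, 2, -5), (-5, 8, 1), (1, 8, -5)
cycles coincide ⇒ equivalent

yes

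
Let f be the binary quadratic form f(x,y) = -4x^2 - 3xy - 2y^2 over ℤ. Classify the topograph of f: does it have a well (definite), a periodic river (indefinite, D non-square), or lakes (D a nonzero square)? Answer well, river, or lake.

D = b²−4ac = (-3)² − 4·(-4)·(-2) = -23
D < 0 ⇒ definite ⇒ every region one sign ⇒ single well

well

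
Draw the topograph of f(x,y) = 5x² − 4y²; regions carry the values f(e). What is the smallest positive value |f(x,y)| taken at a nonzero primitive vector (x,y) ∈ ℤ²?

descent: ρ → (-4,8,1)  [lands on river]
river: ρ → (1,8,-4)
closes: descent 1, river 2
min |a| on river = 1

1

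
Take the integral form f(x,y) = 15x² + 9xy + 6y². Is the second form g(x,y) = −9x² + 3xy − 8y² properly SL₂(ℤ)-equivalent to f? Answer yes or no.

D₁ = -279, D₂ = -279
f: flip: (15,9,6)→(6,-9,15)
f: translate: b→3 (≡-9 mod 12), so (6,-9,15)→(6,3,12)
f: reduced (well bottom): (6,3,12) with a≤c, −a<b≤a
g is negative-definite; reduce −g:
−g: flip: (9,-3,8)→(8,3,9)
−g: reduced (well bottom): (8,3,9) with a≤c, −a<b≤a
flip sign back: reduced form of g is (-8,-3,-9)
reduced forms (6, 3, 12) vs (-8, -3, -9) ⇒ inequivalent

no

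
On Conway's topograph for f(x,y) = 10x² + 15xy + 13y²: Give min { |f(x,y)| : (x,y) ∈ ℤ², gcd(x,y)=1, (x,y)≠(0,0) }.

translate: b→-5 (≡15 mod 20), so (10,15,13)→(10,-5,8)
flip: (10,-5,8)→(8,5,10)
reduced (well bottom): (8,5,10) with a≤c, −a<b≤a
well minimum = a = 8

8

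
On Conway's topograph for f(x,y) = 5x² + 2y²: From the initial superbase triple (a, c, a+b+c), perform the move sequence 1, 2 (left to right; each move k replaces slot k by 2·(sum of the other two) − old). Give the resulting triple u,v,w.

start (5,2,7) = (f(1,0),f(0,1),f(1,1))
replace slot 1: 2·(2+7) − 5 = 13 → (13,2,7)
replace slot 2: 2·(13+7) − 2 = 38 → (13,38,7)

13,38,7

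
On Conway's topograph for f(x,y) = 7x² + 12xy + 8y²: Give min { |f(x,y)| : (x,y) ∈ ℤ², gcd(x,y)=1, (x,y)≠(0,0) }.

translate: b→-2 (≡12 mod 14), so (7,12,8)→(7,-2,3)
flip: (7,-2,3)→(3,2,7)
reduced (well bottom): (3,2,7) with a≤c, −a<b≤a
well minimum = a = 3

3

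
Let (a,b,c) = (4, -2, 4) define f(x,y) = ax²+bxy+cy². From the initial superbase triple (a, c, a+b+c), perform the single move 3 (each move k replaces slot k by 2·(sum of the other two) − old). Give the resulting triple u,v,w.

start (4,4,6) = (f(1,0),f(0,1),f(1,1))
replace slot 3: 2·(4+4) − 6 = 10 → (4,4,10)

4,4,10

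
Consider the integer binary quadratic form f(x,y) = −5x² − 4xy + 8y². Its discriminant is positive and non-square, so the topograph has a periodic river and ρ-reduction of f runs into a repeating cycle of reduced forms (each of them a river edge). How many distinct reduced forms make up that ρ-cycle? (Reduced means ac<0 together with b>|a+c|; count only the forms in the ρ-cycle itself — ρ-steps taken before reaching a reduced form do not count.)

D = 176, ⌊√D⌋ = 13
descent: ρ → (8,4,-5)  [lands on river]
river: ρ → (-5,6,7)
river: ρ → (7,8,-4)
river: ρ → (-4,8,7)
river: ρ → (7,6,-5)
river: ρ → (-5,4,8)
river: ρ → (8,12,-1)
river: ρ → (-1,12,8)
ρ-cycle length = 8 (tail of 1 descent step not counted)

8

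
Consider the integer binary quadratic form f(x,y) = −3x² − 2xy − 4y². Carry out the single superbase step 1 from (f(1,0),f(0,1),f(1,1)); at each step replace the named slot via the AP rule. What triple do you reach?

start (-3,-4,-9) = (f(1,0),f(0,1),f(1,1))
replace slot 1: 2·((-4)+(-9)) − (-3) = -23 → (-23,-4,-9)

-23,-4,-9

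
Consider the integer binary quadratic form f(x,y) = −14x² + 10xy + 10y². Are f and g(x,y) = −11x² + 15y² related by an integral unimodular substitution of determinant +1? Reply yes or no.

D₁ = 660, D₂ = 660
river cycle of f (length 4): (10, 10, -14), (-14, 18, 6), (6, 18, -14), (-14, 10, 10)
river cycle of g (length 6): (-11, 22, 4), (4, 18, -21), (-21, 24, 1), (1, 24, -21), (-21, 18, 4), (4, 22, -11)
cycles differ ⇒ inequivalent

no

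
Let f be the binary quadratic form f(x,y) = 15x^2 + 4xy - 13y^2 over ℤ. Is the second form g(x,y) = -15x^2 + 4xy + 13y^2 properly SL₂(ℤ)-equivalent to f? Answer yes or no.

D₁ = 796, D₂ = 796
river cycle of f (length 20): (-13, 22, 6), (6, 26, -5), (-5, 24, 11), (11, 20, -9), (-9, 16, 15), (15, 14, -10), (-10, 26, 3), (3, 28, -1), (-1, 28, 3), (3, 26, -10), … (10 more)
river cycle of g (length 20): (13, 22, -6), (-6, 26, 5), (5, 24, -11), (-11, 20, 9), (9, 16, -15), (-15, 14, 10), (10, 26, -3), (-3, 28, 1), (1, 28, -3), (-3, 26, 10), … (10 more)
cycles differ ⇒ inequivalent

no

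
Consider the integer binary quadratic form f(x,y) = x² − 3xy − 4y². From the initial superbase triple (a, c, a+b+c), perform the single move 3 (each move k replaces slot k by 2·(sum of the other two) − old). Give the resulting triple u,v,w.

start (1,-4,-6) = (f(1,0),f(0,1),f(1,1))
replace slot 3: 2·(1+(-4)) − (-6) = 0 → (1,-4,0)

1,-4,0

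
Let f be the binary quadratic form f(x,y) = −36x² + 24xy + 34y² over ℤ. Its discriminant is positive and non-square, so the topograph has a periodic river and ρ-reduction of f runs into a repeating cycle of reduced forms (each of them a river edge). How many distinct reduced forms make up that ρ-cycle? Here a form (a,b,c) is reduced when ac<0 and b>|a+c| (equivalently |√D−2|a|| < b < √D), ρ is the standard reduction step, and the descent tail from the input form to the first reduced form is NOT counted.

D = 5472, ⌊√D⌋ = 73
river: ρ → (34,44,-26)
river: ρ → (-26,60,18)
river: ρ → (18,48,-44)
river: ρ → (-44,40,22)
river: ρ → (22,48,-36)
river: ρ → (-36,24,34)
ρ-cycle length = 6 (tail of 0 descent steps not counted)

6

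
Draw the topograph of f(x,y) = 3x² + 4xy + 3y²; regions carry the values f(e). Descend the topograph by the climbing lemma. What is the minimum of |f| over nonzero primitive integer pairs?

translate: b→-2 (≡4 mod 6), so (3,4,3)→(3,-2,2)
flip: (3,-2,2)→(2,2,3)
reduced (well bottom): (2,2,3) with a≤c, −a<b≤a
well minimum = a = 2

2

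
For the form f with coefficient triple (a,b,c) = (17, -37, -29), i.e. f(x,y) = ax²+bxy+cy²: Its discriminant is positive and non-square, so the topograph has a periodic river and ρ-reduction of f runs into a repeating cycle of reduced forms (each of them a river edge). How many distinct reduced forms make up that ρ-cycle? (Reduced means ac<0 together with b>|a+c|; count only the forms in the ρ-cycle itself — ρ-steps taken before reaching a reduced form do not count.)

D = 3341, ⌊√D⌋ = 57
descent: ρ → (-29,37,17)  [lands on river]
river: ρ → (17,31,-35)
river: ρ → (-35,39,13)
river: ρ → (13,39,-35)
river: ρ → (-35,31,17)
river: ρ → (17,37,-29)
river: ρ → (-29,21,25)
river: ρ → (25,29,-25)
river: ρ → (-25,21,29)
river: ρ → (29,37,-17)
river: ρ → (-17,31,35)
river: ρ → (35,39,-13)
river: ρ → (-13,39,35)
river: ρ → (35,31,-17)
river: ρ → (-17,37,29)
river: ρ → (29,21,-25)
river: ρ → (-25,29,25)
river: ρ → (25,21,-29)
ρ-cycle length = 18 (tail of 1 descent step not counted)

18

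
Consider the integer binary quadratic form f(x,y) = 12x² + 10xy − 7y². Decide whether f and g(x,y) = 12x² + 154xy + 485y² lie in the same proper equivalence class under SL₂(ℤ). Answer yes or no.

D₁ = 436, D₂ = 436
river cycle of f (length 30): (-7, 18, 4), (4, 14, -15), (-15, 16, 3), (3, 20, -3), (-3, 16, 15), (15, 14, -4), (-4, 18, 7), (7, 10, -12), (-12, 14, 5), (5, 16, -9), … (20 more)
river cycle of g (length 30): (12, 10, -7), (-7, 18, 4), (4, 14, -15), (-15, 16, 3), (3, 20, -3), (-3, 16, 15), (15, 14, -4), (-4, 18, 7), (7, 10, -12), (-12, 14, 5), … (20 more)
cycles coincide ⇒ equivalent

yes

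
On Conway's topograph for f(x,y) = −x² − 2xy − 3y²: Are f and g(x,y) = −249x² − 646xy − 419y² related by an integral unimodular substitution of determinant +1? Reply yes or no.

D₁ = -8, D₂ = -8
f is negative-definite; reduce −f:
−f: translate: b→0 (≡2 mod 2), so (1,2,3)→(1,0,2)
−f: reduced (well bottom): (1,0,2) with a≤c, −a<b≤a
flip sign back: reduced form of f is (-1,0,-2)
g is negative-definite; reduce −g:
−g: translate: b→148 (≡646 mod 498), so (249,646,419)→(249,148,22)
−g: flip: (249,148,22)→(22,-148,249)
−g: translate: b→-16 (≡-148 mod 44), so (22,-148,249)→(22,-16,3)
−g: flip: (22,-16,3)→(3,16,22)
−g: translate: b→-2 (≡16 mod 6), so (3,16,22)→(3,-2,1)
−g: flip: (3,-2,1)→(1,2,3)
−g: translate: b→0 (≡2 mod 2), so (1,2,3)→(1,0,2)
−g: reduced (well bottom): (1,0,2) with a≤c, −a<b≤a
flip sign back: reduced form of g is (-1,0,-2)
reduced forms (-1, 0, -2) vs (-1, 0, -2) ⇒ equivalent

yes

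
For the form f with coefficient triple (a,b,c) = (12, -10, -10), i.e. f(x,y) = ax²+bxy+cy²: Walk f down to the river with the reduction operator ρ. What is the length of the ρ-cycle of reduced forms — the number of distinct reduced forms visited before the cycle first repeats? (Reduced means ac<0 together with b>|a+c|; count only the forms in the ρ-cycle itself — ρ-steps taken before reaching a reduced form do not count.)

D = 580, ⌊√D⌋ = 24
descent: ρ → (-10,10,12)  [lands on river]
river: ρ → (12,14,-8)
river: ρ → (-8,18,8)
river: ρ → (8,14,-12)
river: ρ → (-12,10,10)
river: ρ → (10,10,-12)
river: ρ → (-12,14,8)
river: ρ → (8,18,-8)
river: ρ → (-8,14,12)
river: ρ → (12,10,-10)
ρ-cycle length = 10 (tail of 1 descent step not counted)

10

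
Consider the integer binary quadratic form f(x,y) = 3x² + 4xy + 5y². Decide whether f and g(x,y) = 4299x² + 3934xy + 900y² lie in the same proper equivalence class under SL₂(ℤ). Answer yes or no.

D₁ = -44, D₂ = -44
f: translate: b→-2 (≡4 mod 6), so (3,4,5)→(3,-2,4)
f: reduced (well bottom): (3,-2,4) with a≤c, −a<b≤a
g: flip: (4299,3934,900)→(900,-3934,4299)
g: translate: b→-334 (≡-3934 mod 1800), so (900,-3934,4299)→(900,-334,31)
g: flip: (900,-334,31)→(31,334,900)
g: translate: b→24 (≡334 mod 62), so (31,334,900)→(31,24,5)
g: flip: (31,24,5)→(5,-24,31)
g: translate: b→-4 (≡-24 mod 10), so (5,-24,31)→(5,-4,3)
g: flip: (5,-4,3)→(3,4,5)
g: translate: b→-2 (≡4 mod 6), so (3,4,5)→(3,-2,4)
g: reduced (well bottom): (3,-2,4) with a≤c, −a<b≤a
reduced forms (3, -2, 4) vs (3, -2, 4) ⇒ equivalent

yes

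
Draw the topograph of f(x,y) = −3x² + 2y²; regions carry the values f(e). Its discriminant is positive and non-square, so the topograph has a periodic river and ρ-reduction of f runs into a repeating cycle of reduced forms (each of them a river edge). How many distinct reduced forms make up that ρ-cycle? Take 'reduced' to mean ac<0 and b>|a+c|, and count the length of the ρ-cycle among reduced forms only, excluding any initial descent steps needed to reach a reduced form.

D = 24, ⌊√D⌋ = 4
descent: ρ → (2,4,-1)  [lands on river]
river: ρ → (-1,4,2)
ρ-cycle length = 2 (tail of 1 descent step not counted)

2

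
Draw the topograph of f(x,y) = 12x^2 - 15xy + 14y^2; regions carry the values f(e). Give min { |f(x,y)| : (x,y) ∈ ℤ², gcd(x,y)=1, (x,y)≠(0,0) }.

translate: b→9 (≡-15 mod 24), so (12,-15,14)→(12,9,11)
flip: (12,9,11)→(11,-9,12)
reduced (well bottom): (11,-9,12) with a≤c, −a<b≤a
well minimum = a = 11

11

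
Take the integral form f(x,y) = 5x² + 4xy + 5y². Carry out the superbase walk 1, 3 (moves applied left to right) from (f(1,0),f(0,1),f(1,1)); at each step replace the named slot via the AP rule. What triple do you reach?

start (5,5,14) = (f(1,0),f(0,1),f(1,1))
replace slot 1: 2·(5+14) − 5 = 33 → (33,5,14)
replace slot 3: 2·(33+5) − 14 = 62 → (33,5,62)

33,5,62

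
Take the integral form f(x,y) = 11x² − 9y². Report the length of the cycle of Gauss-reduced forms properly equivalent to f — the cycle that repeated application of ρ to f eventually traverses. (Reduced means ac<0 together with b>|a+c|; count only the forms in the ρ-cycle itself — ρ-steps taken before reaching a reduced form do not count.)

D = 396, ⌊√D⌋ = 19
descent: ρ → (-9,18,2)  [lands on river]
river: ρ → (2,18,-9)
ρ-cycle length = 2 (tail of 1 descent step not counted)

2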